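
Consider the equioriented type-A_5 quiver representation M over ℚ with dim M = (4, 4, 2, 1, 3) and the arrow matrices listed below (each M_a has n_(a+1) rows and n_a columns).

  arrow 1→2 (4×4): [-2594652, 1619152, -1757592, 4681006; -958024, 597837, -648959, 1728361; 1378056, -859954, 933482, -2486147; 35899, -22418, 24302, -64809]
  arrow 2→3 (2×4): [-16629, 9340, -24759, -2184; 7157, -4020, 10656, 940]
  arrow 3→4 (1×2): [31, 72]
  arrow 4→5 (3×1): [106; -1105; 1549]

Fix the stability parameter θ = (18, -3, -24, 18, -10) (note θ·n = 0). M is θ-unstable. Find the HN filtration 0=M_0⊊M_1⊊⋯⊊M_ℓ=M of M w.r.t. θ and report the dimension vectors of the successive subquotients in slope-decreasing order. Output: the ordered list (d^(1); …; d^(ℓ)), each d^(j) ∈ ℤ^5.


Via rank(M_{q-1}∘⋯∘M_p): M ≅ I[1,1], I[1,2]^2, I[1,5], I[2,3], I[5,5]^2.
μ_θ-semistable layers: μ^(1)=18; μ^(2)=15/2; μ^(3)=4; μ^(4)=-3; μ^(5)=-10; μ^(6)=-27/2

((1, 0, 0, 0, 0); (2, 2, 0, 0, 0); (0, 0, 0, 1, 1); (1, 1, 1, 0, 0); (0, 0, 0, 0, 2); (0, 1, 1, 0, 0))


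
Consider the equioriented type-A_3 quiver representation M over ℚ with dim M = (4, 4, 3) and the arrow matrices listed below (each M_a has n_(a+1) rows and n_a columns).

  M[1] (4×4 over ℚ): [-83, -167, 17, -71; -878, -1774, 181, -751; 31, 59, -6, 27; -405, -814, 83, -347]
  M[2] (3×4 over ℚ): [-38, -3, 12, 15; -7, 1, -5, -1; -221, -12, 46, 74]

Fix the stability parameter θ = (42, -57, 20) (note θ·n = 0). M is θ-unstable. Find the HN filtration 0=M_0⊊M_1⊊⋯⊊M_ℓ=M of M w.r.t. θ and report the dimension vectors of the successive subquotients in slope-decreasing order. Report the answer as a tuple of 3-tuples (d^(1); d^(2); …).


Via rank(M_{q-1}∘⋯∘M_p): M ≅ I[1,2], I[1,3]^3.
μ_θ-semistable layers: μ^(1)=20; μ^(2)=-15/2

((0, 0, 3); (4, 4, 0))


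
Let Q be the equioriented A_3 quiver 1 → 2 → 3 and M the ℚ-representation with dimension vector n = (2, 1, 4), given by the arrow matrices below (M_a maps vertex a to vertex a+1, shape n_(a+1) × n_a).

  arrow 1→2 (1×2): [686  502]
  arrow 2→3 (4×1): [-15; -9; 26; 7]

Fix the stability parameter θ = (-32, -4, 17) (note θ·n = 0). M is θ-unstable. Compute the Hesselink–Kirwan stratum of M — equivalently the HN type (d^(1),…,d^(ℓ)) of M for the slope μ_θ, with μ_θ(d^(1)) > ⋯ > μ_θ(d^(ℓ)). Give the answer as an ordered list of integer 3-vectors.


Barcode: M ≅ I[1,1], I[1,3], I[3,3]^3. HN layers by μ_θ (3 steps, strictly decreasing):
  μ^(1)=17; μ^(2)=-4; μ^(3)=-32

((0, 0, 4); (0, 1, 0); (2, 0, 0))


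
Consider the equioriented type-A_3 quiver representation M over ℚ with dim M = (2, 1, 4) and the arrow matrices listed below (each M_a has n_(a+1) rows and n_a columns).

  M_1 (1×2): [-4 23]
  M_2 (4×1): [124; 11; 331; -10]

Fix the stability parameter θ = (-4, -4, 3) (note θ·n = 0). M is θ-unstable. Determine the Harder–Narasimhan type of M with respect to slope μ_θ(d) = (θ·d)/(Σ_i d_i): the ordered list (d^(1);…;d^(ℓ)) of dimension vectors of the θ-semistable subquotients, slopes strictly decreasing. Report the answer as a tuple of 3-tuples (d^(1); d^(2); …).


Interval decomposition of M: I[1,1], I[1,3], I[3,3]^3.
HN type (ℓ=2): μ^(1)=3; μ^(2)=-4

((0, 0, 4); (2, 1, 0))


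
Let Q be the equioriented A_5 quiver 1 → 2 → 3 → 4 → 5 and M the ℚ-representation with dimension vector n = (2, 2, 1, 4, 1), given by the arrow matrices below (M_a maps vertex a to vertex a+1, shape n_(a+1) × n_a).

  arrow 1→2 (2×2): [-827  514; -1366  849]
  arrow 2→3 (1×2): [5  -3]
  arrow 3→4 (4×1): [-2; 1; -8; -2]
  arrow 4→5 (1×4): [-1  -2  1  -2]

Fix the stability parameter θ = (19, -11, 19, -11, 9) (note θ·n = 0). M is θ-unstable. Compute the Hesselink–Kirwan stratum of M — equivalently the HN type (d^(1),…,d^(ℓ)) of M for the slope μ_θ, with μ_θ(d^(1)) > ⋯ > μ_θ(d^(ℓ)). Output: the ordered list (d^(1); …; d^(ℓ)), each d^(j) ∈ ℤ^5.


Via rank(M_{q-1}∘⋯∘M_p): M ≅ I[1,2], I[1,5], I[4,4]^3.
μ_θ-semistable layers: μ^(1)=9; μ^(2)=4; μ^(3)=-11

((0, 0, 0, 0, 1); (2, 2, 1, 1, 0); (0, 0, 0, 3, 0))


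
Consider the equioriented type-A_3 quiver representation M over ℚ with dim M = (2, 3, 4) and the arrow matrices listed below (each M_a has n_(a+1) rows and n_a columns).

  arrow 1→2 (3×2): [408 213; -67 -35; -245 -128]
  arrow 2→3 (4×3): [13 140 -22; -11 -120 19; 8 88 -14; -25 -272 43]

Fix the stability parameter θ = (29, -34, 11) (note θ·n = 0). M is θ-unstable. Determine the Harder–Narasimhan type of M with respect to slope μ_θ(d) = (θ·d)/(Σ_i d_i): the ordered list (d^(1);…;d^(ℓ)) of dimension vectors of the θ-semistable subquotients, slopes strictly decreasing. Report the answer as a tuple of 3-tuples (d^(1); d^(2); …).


Via rank(M_{q-1}∘⋯∘M_p): M ≅ I[1,3]^2, I[2,2], I[3,3]^2.
μ_θ-semistable layers: μ^(1)=11; μ^(2)=-5/2; μ^(3)=-34

((0, 0, 4); (2, 2, 0); (0, 1, 0))


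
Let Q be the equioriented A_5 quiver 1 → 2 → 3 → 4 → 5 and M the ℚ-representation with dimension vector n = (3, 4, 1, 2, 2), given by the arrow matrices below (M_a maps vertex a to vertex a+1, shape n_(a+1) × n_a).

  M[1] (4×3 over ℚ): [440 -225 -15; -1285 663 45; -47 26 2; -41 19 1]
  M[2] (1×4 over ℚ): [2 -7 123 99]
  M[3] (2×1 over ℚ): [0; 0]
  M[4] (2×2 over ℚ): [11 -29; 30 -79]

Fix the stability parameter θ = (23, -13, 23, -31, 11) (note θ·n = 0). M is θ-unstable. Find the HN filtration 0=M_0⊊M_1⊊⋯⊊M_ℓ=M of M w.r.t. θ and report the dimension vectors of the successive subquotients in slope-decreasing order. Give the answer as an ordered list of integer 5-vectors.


Barcode: M ≅ I[1,1], I[1,2], I[1,3], I[2,2]^2, I[4,5]^2. HN layers by μ_θ (5 steps, strictly decreasing):
  μ^(1)=23; μ^(2)=11; μ^(3)=5; μ^(4)=-13; μ^(5)=-31

((1, 0, 1, 0, 0); (0, 0, 0, 0, 2); (2, 2, 0, 0, 0); (0, 2, 0, 0, 0); (0, 0, 0, 2, 0))


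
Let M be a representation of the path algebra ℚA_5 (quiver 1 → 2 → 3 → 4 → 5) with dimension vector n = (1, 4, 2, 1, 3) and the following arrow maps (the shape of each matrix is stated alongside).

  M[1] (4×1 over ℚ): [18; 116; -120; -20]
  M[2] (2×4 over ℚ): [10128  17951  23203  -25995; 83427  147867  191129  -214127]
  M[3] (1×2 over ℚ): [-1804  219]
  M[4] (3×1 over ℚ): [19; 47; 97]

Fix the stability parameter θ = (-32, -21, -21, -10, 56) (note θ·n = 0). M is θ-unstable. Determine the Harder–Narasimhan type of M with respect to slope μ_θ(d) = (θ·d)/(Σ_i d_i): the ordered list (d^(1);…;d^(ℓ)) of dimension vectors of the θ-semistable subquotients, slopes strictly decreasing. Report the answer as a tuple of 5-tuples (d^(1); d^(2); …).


Via rank(M_{q-1}∘⋯∘M_p): M ≅ I[1,5], I[2,2]^2, I[2,3], I[5,5]^2.
μ_θ-semistable layers: μ^(1)=56; μ^(2)=-10; μ^(3)=-21; μ^(4)=-32

((0, 0, 0, 0, 3); (0, 0, 0, 1, 0); (0, 4, 2, 0, 0); (1, 0, 0, 0, 0))


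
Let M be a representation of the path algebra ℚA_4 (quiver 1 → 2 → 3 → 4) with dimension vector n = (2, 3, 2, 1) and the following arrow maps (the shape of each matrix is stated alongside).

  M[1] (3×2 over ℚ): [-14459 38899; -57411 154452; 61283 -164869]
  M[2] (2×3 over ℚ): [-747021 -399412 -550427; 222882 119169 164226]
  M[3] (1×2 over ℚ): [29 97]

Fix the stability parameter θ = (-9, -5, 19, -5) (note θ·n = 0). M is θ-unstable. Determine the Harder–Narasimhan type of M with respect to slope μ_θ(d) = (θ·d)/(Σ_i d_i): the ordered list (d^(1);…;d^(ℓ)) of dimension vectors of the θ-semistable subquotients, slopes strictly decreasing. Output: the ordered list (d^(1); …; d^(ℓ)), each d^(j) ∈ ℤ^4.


Interval decomposition of M: I[1,2], I[1,4], I[2,3].
HN type (ℓ=4): μ^(1)=19; μ^(2)=7; μ^(3)=-5; μ^(4)=-9

((0, 0, 1, 0); (0, 0, 1, 1); (0, 3, 0, 0); (2, 0, 0, 0))


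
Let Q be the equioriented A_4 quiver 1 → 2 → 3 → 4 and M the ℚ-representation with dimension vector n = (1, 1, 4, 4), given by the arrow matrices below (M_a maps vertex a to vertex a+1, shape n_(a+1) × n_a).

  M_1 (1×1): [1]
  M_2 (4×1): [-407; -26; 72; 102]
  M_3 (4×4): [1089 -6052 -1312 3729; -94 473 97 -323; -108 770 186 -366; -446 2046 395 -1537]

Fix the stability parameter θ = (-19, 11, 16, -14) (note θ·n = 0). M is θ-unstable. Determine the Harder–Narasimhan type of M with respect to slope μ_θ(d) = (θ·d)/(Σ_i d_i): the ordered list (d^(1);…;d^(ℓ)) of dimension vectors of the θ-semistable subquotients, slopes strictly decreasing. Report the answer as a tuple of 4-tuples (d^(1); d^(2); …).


Interval decomposition of M: I[1,4], I[3,3], I[3,4]^2, I[4,4].
HN type (ℓ=5): μ^(1)=16; μ^(2)=13/3; μ^(3)=1; μ^(4)=-14; μ^(5)=-19

((0, 0, 1, 0); (0, 1, 1, 1); (0, 0, 2, 2); (0, 0, 0, 1); (1, 0, 0, 0))


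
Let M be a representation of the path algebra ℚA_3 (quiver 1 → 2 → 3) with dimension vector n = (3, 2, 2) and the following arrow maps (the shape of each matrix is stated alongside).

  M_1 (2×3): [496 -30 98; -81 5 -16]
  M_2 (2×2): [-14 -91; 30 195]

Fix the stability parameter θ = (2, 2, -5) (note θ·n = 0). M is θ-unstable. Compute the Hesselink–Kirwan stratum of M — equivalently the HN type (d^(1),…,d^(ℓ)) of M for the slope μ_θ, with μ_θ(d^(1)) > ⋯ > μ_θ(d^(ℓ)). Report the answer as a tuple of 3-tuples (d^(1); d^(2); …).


Via rank(M_{q-1}∘⋯∘M_p): M ≅ I[1,1], I[1,2], I[1,3], I[3,3].
μ_θ-semistable layers: μ^(1)=2; μ^(2)=-1/3; μ^(3)=-5

((2, 1, 0); (1, 1, 1); (0, 0, 1))


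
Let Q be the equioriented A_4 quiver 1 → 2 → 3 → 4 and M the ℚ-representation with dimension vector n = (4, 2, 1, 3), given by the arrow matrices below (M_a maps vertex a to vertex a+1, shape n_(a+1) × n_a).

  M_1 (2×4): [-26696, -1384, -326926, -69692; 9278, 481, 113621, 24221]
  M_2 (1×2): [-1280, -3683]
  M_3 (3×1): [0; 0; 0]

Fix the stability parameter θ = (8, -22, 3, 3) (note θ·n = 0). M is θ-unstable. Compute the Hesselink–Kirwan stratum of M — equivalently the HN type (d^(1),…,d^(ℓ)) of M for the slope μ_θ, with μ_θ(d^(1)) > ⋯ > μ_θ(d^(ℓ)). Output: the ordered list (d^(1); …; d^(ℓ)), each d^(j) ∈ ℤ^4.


Interval decomposition of M: I[1,1]^2, I[1,2], I[1,3], I[4,4]^3.
HN type (ℓ=3): μ^(1)=8; μ^(2)=3; μ^(3)=-7

((2, 0, 0, 0); (0, 0, 1, 3); (2, 2, 0, 0))


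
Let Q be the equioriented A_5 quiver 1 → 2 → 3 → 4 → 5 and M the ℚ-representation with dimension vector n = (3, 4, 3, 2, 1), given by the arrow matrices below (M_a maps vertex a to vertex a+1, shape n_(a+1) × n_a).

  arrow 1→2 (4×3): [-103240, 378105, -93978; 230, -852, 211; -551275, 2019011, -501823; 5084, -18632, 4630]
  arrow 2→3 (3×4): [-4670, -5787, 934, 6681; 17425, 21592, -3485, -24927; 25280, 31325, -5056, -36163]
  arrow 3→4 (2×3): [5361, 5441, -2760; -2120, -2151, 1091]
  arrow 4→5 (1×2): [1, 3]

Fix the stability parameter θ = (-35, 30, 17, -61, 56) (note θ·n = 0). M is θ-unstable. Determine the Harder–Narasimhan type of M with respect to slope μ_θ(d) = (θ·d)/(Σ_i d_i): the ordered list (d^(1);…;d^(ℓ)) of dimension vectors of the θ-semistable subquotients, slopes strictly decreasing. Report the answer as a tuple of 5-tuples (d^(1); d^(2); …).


Barcode: M ≅ I[1,2], I[1,4], I[1,5], I[2,3]. HN layers by μ_θ (5 steps, strictly decreasing):
  μ^(1)=56; μ^(2)=30; μ^(3)=47/2; μ^(4)=-14/3; μ^(5)=-35

((0, 0, 0, 0, 1); (0, 1, 0, 0, 0); (0, 1, 1, 0, 0); (0, 2, 2, 2, 0); (3, 0, 0, 0, 0))


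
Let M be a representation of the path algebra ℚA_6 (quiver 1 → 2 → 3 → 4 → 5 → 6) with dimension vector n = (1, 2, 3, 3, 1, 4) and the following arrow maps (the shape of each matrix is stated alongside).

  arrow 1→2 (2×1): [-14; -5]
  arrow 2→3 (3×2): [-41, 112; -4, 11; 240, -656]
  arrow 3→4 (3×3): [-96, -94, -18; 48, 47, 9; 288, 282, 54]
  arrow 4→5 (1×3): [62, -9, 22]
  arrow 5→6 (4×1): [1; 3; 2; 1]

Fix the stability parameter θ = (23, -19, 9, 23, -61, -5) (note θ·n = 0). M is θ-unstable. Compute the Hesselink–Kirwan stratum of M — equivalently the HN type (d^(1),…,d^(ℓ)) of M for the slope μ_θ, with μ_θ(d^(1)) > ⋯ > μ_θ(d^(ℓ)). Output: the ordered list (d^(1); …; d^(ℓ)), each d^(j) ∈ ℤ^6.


Barcode: M ≅ I[1,6], I[2,3], I[3,3], I[4,4]^2, I[6,6]^3. HN layers by μ_θ (4 steps, strictly decreasing):
  μ^(1)=23; μ^(2)=9; μ^(3)=-5; μ^(4)=-19

((0, 0, 0, 2, 0, 0); (0, 0, 2, 0, 0, 0); (1, 1, 1, 1, 1, 4); (0, 1, 0, 0, 0, 0))


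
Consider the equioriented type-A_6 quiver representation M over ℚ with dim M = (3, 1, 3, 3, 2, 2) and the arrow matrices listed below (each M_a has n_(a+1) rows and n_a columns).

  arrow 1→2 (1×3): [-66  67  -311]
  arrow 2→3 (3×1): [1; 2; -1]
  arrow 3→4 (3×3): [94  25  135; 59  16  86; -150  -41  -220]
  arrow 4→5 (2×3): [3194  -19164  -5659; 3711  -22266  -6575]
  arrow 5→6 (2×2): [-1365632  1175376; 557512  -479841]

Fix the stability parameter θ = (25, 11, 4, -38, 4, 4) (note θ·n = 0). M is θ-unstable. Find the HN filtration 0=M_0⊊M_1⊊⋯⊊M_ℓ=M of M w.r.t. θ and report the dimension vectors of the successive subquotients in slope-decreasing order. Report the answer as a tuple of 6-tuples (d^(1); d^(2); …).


Via rank(M_{q-1}∘⋯∘M_p): M ≅ I[1,1]^2, I[1,6], I[3,4], I[3,5], I[6,6].
μ_θ-semistable layers: μ^(1)=25; μ^(2)=4; μ^(3)=1/2; μ^(4)=-17

((2, 0, 0, 0, 0, 0); (0, 0, 0, 0, 2, 2); (1, 1, 1, 1, 0, 0); (0, 0, 2, 2, 0, 0))


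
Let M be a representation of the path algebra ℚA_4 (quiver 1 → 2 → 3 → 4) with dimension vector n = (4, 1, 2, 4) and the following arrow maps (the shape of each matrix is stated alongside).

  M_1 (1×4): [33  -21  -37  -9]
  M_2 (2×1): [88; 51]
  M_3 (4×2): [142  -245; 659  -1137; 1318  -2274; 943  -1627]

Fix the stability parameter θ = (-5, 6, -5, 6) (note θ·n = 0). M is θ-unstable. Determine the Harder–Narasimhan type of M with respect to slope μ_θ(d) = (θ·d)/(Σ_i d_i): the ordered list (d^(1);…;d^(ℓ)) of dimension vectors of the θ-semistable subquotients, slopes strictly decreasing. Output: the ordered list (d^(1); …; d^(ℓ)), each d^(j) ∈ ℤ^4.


Barcode: M ≅ I[1,1]^3, I[1,4], I[3,4], I[4,4]^2. HN layers by μ_θ (3 steps, strictly decreasing):
  μ^(1)=6; μ^(2)=1/2; μ^(3)=-5

((0, 0, 0, 4); (0, 1, 1, 0); (4, 0, 1, 0))


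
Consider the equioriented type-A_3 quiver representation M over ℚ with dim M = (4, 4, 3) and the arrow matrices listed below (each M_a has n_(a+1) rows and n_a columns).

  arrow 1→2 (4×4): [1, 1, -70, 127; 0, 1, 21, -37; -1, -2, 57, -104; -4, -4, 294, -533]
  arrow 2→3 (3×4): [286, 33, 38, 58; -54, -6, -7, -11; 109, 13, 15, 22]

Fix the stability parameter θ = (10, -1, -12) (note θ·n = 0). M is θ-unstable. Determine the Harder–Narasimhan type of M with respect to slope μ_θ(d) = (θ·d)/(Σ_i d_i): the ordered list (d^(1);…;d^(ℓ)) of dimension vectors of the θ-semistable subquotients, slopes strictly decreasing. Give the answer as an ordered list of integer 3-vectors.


Barcode: M ≅ I[1,2], I[1,3]^3. HN layers by μ_θ (2 steps, strictly decreasing):
  μ^(1)=9/2; μ^(2)=-1

((1, 1, 0); (3, 3, 3))


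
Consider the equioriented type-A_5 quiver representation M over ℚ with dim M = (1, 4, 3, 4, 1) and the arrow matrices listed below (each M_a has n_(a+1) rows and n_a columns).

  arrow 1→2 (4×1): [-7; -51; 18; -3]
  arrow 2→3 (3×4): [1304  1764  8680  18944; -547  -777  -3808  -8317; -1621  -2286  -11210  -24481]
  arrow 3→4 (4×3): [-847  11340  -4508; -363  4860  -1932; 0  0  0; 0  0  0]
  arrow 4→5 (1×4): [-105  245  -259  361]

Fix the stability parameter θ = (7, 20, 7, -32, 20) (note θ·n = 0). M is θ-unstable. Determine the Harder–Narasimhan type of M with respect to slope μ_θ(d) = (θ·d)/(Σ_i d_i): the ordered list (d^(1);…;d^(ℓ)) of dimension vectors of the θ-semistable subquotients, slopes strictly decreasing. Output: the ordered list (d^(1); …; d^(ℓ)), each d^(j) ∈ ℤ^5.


Via rank(M_{q-1}∘⋯∘M_p): M ≅ I[1,3], I[2,2]^2, I[2,3], I[3,4], I[4,4]^2, I[4,5].
μ_θ-semistable layers: μ^(1)=20; μ^(2)=27/2; μ^(3)=7; μ^(4)=-25/2; μ^(5)=-32

((0, 2, 0, 0, 1); (0, 2, 2, 0, 0); (1, 0, 0, 0, 0); (0, 0, 1, 1, 0); (0, 0, 0, 3, 0))


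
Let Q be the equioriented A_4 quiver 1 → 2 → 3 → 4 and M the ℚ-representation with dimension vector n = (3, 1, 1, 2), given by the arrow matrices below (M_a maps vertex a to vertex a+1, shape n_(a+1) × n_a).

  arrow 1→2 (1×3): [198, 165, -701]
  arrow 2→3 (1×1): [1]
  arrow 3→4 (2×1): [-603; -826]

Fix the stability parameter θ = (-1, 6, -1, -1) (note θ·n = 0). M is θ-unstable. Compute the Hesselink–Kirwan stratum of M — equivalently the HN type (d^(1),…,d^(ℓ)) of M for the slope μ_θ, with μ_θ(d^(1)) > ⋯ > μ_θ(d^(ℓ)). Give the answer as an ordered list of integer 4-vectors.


Via rank(M_{q-1}∘⋯∘M_p): M ≅ I[1,1]^2, I[1,4], I[4,4].
μ_θ-semistable layers: μ^(1)=4/3; μ^(2)=-1

((0, 1, 1, 1); (3, 0, 0, 1))


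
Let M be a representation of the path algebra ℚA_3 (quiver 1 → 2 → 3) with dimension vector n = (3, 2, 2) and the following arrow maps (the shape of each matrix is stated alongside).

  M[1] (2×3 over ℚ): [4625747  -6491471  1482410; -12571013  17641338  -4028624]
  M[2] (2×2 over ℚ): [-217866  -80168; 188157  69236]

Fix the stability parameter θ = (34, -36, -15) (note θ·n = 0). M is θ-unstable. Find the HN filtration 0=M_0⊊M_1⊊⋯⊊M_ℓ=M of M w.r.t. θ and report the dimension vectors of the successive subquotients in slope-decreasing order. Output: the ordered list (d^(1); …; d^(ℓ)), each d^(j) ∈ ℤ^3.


Via rank(M_{q-1}∘⋯∘M_p): M ≅ I[1,1], I[1,2], I[1,3], I[3,3].
μ_θ-semistable layers: μ^(1)=34; μ^(2)=-1; μ^(3)=-17/3; μ^(4)=-15

((1, 0, 0); (1, 1, 0); (1, 1, 1); (0, 0, 1))


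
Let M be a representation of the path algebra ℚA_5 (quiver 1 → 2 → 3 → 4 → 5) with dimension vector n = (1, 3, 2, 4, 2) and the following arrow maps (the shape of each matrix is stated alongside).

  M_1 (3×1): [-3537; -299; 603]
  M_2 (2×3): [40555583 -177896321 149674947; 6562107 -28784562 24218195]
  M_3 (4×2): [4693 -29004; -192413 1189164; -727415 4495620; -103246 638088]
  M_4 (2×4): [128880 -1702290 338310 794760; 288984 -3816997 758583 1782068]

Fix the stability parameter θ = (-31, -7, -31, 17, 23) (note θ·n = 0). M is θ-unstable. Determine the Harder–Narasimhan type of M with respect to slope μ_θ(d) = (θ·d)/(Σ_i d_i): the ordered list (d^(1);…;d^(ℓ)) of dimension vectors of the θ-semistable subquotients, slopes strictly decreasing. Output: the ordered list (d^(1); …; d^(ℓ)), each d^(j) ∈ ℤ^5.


Via rank(M_{q-1}∘⋯∘M_p): M ≅ I[1,4], I[2,2], I[2,3], I[4,4]^2, I[4,5], I[5,5].
μ_θ-semistable layers: μ^(1)=23; μ^(2)=17; μ^(3)=-7; μ^(4)=-19; μ^(5)=-31

((0, 0, 0, 0, 2); (0, 0, 0, 4, 0); (0, 1, 0, 0, 0); (0, 2, 2, 0, 0); (1, 0, 0, 0, 0))


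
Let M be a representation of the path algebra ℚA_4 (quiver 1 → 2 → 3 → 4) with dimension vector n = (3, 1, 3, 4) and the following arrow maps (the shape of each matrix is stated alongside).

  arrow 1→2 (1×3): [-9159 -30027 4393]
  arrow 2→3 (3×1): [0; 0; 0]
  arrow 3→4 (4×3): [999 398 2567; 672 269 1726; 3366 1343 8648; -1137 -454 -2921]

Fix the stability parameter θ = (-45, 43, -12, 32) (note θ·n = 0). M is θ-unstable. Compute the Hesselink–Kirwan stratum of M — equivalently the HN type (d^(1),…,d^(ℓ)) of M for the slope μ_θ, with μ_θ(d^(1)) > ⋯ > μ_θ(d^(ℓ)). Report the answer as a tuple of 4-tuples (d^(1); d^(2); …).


Barcode: M ≅ I[1,1]^2, I[1,2], I[3,3], I[3,4]^2, I[4,4]^2. HN layers by μ_θ (4 steps, strictly decreasing):
  μ^(1)=43; μ^(2)=32; μ^(3)=-12; μ^(4)=-45

((0, 1, 0, 0); (0, 0, 0, 4); (0, 0, 3, 0); (3, 0, 0, 0))


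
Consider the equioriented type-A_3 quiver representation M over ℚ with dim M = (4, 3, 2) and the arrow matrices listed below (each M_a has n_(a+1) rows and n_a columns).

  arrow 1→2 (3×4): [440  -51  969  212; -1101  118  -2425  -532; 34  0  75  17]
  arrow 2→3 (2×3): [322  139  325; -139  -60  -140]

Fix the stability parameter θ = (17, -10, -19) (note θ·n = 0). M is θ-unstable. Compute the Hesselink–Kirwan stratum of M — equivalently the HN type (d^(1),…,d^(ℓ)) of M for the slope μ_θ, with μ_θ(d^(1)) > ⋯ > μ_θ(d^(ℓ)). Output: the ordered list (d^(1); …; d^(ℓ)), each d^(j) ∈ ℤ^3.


Via rank(M_{q-1}∘⋯∘M_p): M ≅ I[1,1], I[1,2], I[1,3]^2.
μ_θ-semistable layers: μ^(1)=17; μ^(2)=7/2; μ^(3)=-4

((1, 0, 0); (1, 1, 0); (2, 2, 2))


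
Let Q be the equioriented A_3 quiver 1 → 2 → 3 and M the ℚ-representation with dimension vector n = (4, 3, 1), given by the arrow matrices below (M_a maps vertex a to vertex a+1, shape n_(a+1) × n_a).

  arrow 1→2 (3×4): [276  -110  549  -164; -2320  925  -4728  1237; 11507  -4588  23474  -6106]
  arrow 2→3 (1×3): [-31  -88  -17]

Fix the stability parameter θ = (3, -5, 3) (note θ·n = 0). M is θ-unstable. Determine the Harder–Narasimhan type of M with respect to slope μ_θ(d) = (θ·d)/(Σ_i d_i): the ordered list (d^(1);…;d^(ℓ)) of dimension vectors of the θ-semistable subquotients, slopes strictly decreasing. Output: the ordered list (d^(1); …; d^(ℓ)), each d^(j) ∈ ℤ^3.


Interval decomposition of M: I[1,1], I[1,2]^2, I[1,3].
HN type (ℓ=2): μ^(1)=3; μ^(2)=-1

((1, 0, 1); (3, 3, 0))


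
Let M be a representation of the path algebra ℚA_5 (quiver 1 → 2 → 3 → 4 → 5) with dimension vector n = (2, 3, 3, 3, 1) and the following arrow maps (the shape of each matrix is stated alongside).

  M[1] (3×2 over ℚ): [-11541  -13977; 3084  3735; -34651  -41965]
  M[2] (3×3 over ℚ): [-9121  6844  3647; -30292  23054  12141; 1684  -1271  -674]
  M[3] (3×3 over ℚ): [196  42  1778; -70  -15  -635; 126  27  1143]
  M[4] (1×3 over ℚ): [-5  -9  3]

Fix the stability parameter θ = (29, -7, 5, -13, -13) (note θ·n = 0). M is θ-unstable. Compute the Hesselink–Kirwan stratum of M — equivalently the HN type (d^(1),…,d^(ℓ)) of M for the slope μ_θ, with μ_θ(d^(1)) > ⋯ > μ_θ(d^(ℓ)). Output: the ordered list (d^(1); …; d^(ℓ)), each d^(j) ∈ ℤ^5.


Via rank(M_{q-1}∘⋯∘M_p): M ≅ I[1,3], I[1,5], I[2,3], I[4,4]^2.
μ_θ-semistable layers: μ^(1)=9; μ^(2)=5; μ^(3)=1/5; μ^(4)=-7; μ^(5)=-13

((1, 1, 1, 0, 0); (0, 0, 1, 0, 0); (1, 1, 1, 1, 1); (0, 1, 0, 0, 0); (0, 0, 0, 2, 0))


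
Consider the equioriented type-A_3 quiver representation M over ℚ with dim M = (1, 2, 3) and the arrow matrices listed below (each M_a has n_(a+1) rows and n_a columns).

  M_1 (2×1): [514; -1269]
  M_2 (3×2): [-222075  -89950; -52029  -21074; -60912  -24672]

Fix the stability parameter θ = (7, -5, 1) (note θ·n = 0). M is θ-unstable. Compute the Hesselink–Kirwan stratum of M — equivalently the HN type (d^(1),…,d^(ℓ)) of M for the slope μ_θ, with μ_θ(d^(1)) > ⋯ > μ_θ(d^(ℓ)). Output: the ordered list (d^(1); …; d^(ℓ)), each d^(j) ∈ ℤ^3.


Barcode: M ≅ I[1,2], I[2,3], I[3,3]^2. HN layers by μ_θ (2 steps, strictly decreasing):
  μ^(1)=1; μ^(2)=-5

((1, 1, 3); (0, 1, 0))


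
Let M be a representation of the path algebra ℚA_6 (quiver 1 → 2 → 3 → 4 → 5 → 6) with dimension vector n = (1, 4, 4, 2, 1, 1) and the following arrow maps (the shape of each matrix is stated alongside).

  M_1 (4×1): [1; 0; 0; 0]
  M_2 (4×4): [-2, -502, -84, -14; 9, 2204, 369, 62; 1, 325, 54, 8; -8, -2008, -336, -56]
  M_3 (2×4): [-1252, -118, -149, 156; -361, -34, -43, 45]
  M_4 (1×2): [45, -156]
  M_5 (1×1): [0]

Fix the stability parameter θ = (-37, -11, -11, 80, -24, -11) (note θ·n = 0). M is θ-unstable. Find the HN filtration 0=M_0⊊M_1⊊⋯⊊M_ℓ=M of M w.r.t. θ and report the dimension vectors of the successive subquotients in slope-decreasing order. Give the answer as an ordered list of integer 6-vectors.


Interval decomposition of M: I[1,5], I[2,2], I[2,3], I[2,4], I[3,3], I[6,6].
HN type (ℓ=4): μ^(1)=80; μ^(2)=28; μ^(3)=-11; μ^(4)=-37

((0, 0, 0, 1, 0, 0); (0, 0, 0, 1, 1, 0); (0, 4, 4, 0, 0, 1); (1, 0, 0, 0, 0, 0))


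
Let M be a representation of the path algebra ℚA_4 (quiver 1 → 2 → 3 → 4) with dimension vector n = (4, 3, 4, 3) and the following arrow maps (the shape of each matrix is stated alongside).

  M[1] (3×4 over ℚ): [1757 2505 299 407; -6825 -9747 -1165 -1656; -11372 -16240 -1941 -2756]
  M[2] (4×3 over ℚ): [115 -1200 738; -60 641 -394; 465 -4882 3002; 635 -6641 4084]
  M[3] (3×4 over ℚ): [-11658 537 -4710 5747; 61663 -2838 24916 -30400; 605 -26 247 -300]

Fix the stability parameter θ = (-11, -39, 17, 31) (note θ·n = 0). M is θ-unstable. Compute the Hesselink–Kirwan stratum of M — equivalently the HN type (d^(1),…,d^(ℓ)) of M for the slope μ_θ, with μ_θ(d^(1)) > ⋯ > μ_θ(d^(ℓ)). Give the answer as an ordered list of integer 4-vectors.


Via rank(M_{q-1}∘⋯∘M_p): M ≅ I[1,1], I[1,2], I[1,3], I[1,4], I[3,4]^2.
μ_θ-semistable layers: μ^(1)=31; μ^(2)=17; μ^(3)=-11; μ^(4)=-25

((0, 0, 0, 3); (0, 0, 4, 0); (1, 0, 0, 0); (3, 3, 0, 0))


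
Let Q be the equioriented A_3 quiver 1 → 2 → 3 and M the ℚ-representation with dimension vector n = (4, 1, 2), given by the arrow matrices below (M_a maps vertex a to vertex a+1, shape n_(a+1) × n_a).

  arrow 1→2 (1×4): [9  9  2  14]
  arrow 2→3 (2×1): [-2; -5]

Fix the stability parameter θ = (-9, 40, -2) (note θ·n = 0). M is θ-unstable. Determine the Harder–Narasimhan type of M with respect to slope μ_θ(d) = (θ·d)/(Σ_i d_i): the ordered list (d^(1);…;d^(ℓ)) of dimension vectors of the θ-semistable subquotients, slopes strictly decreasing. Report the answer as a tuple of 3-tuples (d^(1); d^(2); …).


Via rank(M_{q-1}∘⋯∘M_p): M ≅ I[1,1]^3, I[1,3], I[3,3].
μ_θ-semistable layers: μ^(1)=19; μ^(2)=-2; μ^(3)=-9

((0, 1, 1); (0, 0, 1); (4, 0, 0))


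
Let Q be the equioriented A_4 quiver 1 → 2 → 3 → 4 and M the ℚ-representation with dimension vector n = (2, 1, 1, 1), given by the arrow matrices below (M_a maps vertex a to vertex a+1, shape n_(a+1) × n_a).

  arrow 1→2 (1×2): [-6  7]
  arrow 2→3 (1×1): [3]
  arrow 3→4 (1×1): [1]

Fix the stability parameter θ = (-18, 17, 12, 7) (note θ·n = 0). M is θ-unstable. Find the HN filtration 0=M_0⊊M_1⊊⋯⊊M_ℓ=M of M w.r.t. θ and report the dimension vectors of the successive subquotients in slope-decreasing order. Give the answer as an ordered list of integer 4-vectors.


Via rank(M_{q-1}∘⋯∘M_p): M ≅ I[1,1], I[1,4].
μ_θ-semistable layers: μ^(1)=12; μ^(2)=-18

((0, 1, 1, 1); (2, 0, 0, 0))


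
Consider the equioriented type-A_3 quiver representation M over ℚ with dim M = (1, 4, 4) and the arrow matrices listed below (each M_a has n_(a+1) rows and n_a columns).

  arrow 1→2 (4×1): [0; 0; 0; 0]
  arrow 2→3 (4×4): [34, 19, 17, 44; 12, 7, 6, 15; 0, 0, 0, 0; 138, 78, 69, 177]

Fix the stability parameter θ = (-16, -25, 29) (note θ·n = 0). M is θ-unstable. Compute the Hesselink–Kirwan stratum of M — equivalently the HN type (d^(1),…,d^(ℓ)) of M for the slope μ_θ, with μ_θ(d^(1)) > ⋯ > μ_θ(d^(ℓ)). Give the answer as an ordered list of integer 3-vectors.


Interval decomposition of M: I[1,1], I[2,2]^2, I[2,3]^2, I[3,3]^2.
HN type (ℓ=3): μ^(1)=29; μ^(2)=-16; μ^(3)=-25

((0, 0, 4); (1, 0, 0); (0, 4, 0))


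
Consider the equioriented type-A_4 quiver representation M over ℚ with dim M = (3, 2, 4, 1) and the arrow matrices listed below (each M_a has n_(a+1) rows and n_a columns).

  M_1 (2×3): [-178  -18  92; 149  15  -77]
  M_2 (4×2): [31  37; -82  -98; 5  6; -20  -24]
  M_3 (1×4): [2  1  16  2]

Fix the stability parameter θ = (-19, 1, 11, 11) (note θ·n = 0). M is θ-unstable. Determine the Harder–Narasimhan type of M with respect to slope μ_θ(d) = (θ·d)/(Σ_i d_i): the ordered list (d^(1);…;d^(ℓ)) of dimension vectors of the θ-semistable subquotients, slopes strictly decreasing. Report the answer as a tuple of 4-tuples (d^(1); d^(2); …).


Interval decomposition of M: I[1,1], I[1,3], I[1,4], I[3,3]^2.
HN type (ℓ=3): μ^(1)=11; μ^(2)=1; μ^(3)=-19

((0, 0, 4, 1); (0, 2, 0, 0); (3, 0, 0, 0))


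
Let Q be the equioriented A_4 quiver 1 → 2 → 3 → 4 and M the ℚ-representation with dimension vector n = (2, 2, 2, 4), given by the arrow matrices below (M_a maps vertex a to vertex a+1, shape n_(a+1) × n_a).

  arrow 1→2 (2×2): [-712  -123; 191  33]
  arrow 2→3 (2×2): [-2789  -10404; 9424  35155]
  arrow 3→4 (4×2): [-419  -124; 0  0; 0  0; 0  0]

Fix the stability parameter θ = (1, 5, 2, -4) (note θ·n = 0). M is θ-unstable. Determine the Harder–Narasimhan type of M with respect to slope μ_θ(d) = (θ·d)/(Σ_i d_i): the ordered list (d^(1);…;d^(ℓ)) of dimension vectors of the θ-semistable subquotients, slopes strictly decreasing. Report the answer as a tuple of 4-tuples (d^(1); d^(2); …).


Barcode: M ≅ I[1,3], I[1,4], I[4,4]^3. HN layers by μ_θ (3 steps, strictly decreasing):
  μ^(1)=7/2; μ^(2)=1; μ^(3)=-4

((0, 1, 1, 0); (2, 1, 1, 1); (0, 0, 0, 3))


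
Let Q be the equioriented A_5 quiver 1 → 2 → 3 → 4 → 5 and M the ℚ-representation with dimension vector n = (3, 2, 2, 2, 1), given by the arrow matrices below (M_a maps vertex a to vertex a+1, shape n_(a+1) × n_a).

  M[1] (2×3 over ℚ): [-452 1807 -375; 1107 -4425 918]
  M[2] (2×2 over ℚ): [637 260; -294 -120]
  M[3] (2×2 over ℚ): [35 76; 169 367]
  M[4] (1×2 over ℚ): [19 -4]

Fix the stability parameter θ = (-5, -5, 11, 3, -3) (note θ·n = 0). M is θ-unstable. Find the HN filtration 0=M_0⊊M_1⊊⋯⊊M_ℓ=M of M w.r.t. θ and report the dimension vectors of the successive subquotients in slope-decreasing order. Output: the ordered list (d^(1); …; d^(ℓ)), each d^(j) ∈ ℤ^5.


Barcode: M ≅ I[1,1], I[1,2], I[1,5], I[3,4]. HN layers by μ_θ (3 steps, strictly decreasing):
  μ^(1)=7; μ^(2)=11/3; μ^(3)=-5

((0, 0, 1, 1, 0); (0, 0, 1, 1, 1); (3, 2, 0, 0, 0))


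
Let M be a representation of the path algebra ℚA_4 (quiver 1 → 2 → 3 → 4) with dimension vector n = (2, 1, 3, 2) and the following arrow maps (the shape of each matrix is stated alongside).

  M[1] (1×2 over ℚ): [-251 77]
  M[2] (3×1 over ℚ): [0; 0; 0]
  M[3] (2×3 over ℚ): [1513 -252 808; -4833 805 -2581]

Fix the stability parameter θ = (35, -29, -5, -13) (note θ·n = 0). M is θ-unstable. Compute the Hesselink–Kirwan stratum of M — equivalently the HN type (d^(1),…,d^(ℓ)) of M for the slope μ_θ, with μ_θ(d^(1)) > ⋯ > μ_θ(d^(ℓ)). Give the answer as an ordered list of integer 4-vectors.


Interval decomposition of M: I[1,1], I[1,2], I[3,3], I[3,4]^2.
HN type (ℓ=4): μ^(1)=35; μ^(2)=3; μ^(3)=-5; μ^(4)=-9

((1, 0, 0, 0); (1, 1, 0, 0); (0, 0, 1, 0); (0, 0, 2, 2))


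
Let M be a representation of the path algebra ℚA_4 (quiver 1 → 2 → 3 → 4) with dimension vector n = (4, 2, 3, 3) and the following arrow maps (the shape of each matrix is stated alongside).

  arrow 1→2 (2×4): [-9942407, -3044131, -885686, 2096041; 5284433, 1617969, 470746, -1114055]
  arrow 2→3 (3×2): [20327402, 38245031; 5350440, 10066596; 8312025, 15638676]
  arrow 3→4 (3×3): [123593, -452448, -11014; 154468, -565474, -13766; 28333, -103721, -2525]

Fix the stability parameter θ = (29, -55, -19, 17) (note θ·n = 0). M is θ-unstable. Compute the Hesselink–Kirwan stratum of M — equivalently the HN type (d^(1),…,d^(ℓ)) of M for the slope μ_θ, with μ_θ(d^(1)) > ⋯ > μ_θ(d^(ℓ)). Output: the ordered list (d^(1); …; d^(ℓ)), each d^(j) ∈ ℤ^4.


Barcode: M ≅ I[1,1]^2, I[1,4]^2, I[3,3], I[4,4]. HN layers by μ_θ (4 steps, strictly decreasing):
  μ^(1)=29; μ^(2)=17; μ^(3)=-15; μ^(4)=-19

((2, 0, 0, 0); (0, 0, 0, 3); (2, 2, 2, 0); (0, 0, 1, 0))


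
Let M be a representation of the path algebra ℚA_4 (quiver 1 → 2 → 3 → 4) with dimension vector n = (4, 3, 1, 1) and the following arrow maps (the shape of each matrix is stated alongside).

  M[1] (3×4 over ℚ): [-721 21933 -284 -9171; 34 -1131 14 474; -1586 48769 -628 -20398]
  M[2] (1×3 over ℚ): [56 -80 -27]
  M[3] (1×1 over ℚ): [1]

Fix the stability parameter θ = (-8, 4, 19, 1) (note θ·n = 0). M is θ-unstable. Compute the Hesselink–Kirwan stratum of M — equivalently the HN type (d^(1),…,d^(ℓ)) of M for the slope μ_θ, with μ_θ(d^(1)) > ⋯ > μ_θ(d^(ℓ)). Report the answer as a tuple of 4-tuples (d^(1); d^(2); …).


Via rank(M_{q-1}∘⋯∘M_p): M ≅ I[1,1], I[1,2]^2, I[1,4].
μ_θ-semistable layers: μ^(1)=10; μ^(2)=4; μ^(3)=-8

((0, 0, 1, 1); (0, 3, 0, 0); (4, 0, 0, 0))


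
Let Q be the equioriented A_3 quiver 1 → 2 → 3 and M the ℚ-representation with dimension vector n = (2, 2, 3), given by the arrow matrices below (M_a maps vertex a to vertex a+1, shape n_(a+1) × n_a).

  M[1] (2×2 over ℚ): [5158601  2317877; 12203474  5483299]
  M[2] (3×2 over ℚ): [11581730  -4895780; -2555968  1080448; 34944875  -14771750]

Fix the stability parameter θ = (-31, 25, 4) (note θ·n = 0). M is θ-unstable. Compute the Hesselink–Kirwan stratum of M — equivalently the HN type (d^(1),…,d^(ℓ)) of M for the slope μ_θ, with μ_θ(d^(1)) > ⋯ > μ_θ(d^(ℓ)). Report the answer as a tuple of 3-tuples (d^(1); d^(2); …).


Via rank(M_{q-1}∘⋯∘M_p): M ≅ I[1,2], I[1,3], I[3,3]^2.
μ_θ-semistable layers: μ^(1)=25; μ^(2)=29/2; μ^(3)=4; μ^(4)=-31

((0, 1, 0); (0, 1, 1); (0, 0, 2); (2, 0, 0))


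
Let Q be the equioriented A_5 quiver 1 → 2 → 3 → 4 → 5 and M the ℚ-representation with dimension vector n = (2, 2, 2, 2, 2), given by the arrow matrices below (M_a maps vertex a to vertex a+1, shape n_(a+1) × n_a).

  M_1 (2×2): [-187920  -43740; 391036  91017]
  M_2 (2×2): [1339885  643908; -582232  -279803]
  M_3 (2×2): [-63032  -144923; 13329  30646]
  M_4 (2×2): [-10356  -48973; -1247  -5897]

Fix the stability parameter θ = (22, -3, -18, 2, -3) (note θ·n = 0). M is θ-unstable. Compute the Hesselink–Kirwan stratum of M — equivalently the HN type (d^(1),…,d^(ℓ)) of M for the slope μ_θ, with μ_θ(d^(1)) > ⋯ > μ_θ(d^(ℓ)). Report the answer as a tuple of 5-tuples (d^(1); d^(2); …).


Interval decomposition of M: I[1,1], I[1,5], I[2,5].
HN type (ℓ=4): μ^(1)=22; μ^(2)=0; μ^(3)=-1/2; μ^(4)=-21/2

((1, 0, 0, 0, 0); (1, 1, 1, 1, 1); (0, 0, 0, 1, 1); (0, 1, 1, 0, 0))


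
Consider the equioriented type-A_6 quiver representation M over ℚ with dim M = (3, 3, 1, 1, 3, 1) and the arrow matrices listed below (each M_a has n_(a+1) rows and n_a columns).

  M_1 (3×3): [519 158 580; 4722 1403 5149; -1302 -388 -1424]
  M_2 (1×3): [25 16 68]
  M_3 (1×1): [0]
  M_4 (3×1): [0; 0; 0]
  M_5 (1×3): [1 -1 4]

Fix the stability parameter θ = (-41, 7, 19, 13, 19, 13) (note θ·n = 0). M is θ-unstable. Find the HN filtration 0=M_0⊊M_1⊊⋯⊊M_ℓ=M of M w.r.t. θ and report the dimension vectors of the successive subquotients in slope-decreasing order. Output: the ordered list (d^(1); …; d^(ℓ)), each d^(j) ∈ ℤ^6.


Barcode: M ≅ I[1,1], I[1,2], I[1,3], I[2,2], I[4,4], I[5,5]^2, I[5,6]. HN layers by μ_θ (5 steps, strictly decreasing):
  μ^(1)=19; μ^(2)=16; μ^(3)=13; μ^(4)=7; μ^(5)=-41

((0, 0, 1, 0, 2, 0); (0, 0, 0, 0, 1, 1); (0, 0, 0, 1, 0, 0); (0, 3, 0, 0, 0, 0); (3, 0, 0, 0, 0, 0))


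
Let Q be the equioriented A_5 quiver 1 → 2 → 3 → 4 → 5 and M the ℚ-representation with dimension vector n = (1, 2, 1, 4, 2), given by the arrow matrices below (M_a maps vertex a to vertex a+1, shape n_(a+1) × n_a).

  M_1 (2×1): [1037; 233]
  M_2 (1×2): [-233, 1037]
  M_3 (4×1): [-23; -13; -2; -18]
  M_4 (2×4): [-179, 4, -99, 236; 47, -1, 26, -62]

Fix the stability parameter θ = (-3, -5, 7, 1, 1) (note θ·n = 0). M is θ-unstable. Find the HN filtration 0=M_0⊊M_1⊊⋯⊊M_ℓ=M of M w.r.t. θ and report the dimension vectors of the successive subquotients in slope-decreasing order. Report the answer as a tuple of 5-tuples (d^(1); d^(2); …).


Barcode: M ≅ I[1,2], I[2,5], I[4,4]^2, I[4,5]. HN layers by μ_θ (4 steps, strictly decreasing):
  μ^(1)=3; μ^(2)=1; μ^(3)=-4; μ^(4)=-5

((0, 0, 1, 1, 1); (0, 0, 0, 3, 1); (1, 1, 0, 0, 0); (0, 1, 0, 0, 0))


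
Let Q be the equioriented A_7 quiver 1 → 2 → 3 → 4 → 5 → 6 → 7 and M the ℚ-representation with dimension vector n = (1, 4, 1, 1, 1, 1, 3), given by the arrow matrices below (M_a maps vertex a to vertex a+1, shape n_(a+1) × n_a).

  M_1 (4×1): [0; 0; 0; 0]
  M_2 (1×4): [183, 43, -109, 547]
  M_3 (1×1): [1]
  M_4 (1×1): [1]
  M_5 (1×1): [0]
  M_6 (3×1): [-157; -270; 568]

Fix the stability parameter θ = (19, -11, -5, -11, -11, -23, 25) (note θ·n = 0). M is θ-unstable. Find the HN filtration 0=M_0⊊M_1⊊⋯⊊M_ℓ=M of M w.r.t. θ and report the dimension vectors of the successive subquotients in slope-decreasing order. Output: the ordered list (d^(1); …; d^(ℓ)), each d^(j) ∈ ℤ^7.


Interval decomposition of M: I[1,1], I[2,2]^3, I[2,5], I[6,7], I[7,7]^2.
HN type (ℓ=5): μ^(1)=25; μ^(2)=19; μ^(3)=-9; μ^(4)=-11; μ^(5)=-23

((0, 0, 0, 0, 0, 0, 3); (1, 0, 0, 0, 0, 0, 0); (0, 0, 1, 1, 1, 0, 0); (0, 4, 0, 0, 0, 0, 0); (0, 0, 0, 0, 0, 1, 0))


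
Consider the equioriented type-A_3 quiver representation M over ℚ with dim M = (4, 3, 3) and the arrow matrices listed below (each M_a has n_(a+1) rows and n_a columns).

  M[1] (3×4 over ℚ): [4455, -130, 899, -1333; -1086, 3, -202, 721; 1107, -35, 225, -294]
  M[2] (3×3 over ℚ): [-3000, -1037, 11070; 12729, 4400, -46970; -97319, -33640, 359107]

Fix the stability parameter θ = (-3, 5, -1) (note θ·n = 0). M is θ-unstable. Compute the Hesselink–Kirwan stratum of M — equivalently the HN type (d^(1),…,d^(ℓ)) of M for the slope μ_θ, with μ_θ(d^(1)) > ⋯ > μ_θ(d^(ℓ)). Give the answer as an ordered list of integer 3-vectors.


Via rank(M_{q-1}∘⋯∘M_p): M ≅ I[1,1], I[1,3]^3.
μ_θ-semistable layers: μ^(1)=2; μ^(2)=-3

((0, 3, 3); (4, 0, 0))


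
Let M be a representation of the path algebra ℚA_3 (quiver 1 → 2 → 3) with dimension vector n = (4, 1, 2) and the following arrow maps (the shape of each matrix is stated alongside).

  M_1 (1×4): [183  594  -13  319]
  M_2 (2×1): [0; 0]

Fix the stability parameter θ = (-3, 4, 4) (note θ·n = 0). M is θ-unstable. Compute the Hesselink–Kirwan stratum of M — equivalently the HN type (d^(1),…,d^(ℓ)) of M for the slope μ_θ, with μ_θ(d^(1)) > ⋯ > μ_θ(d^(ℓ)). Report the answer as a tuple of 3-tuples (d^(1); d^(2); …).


Barcode: M ≅ I[1,1]^3, I[1,2], I[3,3]^2. HN layers by μ_θ (2 steps, strictly decreasing):
  μ^(1)=4; μ^(2)=-3

((0, 1, 2); (4, 0, 0))


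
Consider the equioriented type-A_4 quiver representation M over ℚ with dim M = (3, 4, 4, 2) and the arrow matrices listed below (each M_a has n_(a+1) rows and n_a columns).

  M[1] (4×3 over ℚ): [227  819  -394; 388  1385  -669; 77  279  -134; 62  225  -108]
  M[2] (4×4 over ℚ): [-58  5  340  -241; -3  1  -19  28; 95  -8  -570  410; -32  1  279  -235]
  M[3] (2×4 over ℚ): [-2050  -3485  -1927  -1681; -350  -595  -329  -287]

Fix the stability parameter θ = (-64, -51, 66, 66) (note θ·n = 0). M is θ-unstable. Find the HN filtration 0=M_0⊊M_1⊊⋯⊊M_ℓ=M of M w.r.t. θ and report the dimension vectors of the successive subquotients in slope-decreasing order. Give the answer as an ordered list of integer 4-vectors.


Interval decomposition of M: I[1,3]^2, I[1,4], I[2,3], I[4,4].
HN type (ℓ=3): μ^(1)=66; μ^(2)=-51; μ^(3)=-64

((0, 0, 4, 2); (0, 4, 0, 0); (3, 0, 0, 0))


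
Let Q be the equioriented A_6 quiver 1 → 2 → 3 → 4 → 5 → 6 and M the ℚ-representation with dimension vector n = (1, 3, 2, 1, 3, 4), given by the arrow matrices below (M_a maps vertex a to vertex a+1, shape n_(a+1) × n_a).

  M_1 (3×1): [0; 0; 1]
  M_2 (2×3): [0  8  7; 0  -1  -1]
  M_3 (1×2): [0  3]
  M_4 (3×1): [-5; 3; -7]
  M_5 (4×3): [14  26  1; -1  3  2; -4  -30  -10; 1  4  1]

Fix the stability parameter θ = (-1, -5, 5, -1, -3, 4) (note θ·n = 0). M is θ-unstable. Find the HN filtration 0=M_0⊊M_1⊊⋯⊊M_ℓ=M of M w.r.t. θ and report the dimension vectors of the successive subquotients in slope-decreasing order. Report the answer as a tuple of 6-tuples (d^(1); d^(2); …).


Via rank(M_{q-1}∘⋯∘M_p): M ≅ I[1,6], I[2,2], I[2,3], I[5,6]^2, I[6,6].
μ_θ-semistable layers: μ^(1)=5; μ^(2)=4; μ^(3)=1/3; μ^(4)=-3; μ^(5)=-5

((0, 0, 1, 0, 0, 0); (0, 0, 0, 0, 0, 4); (0, 0, 1, 1, 1, 0); (1, 1, 0, 0, 2, 0); (0, 2, 0, 0, 0, 0))
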